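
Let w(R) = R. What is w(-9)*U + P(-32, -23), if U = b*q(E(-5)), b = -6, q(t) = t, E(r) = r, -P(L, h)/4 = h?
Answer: -178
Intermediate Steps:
P(L, h) = -4*h
U = 30 (U = -6*(-5) = 30)
w(-9)*U + P(-32, -23) = -9*30 - 4*(-23) = -270 + 92 = -178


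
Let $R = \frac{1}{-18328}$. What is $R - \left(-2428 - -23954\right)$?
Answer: $- \frac{394528529}{18328} \approx -21526.0$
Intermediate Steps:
$R = - \frac{1}{18328} \approx -5.4561 \cdot 10^{-5}$
$R - \left(-2428 - -23954\right) = - \frac{1}{18328} - \left(-2428 - -23954\right) = - \frac{1}{18328} - \left(-2428 + 23954\right) = - \frac{1}{18328} - 21526 = - \frac{394528529}{18328}$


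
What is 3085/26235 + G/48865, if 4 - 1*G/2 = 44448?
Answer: -436245631/256394655 ≈ -1.7015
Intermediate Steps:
G = -88888 (G = 8 - 2*44448 = 8 - 88896 = -88888)
3085/26235 + G/48865 = 3085/26235 - 88888/48865 = 3085*(1/26235) - 88888*1/48865 = 617/5247 - 88888/48865 = -436245631/256394655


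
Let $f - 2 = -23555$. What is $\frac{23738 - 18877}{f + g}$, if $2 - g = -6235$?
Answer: $- \frac{4861}{17316} \approx -0.28072$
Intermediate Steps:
$f = -23553$ ($f = 2 - 23555 = -23553$)
$g = 6237$ ($g = 2 - -6235 = 2 + 6235 = 6237$)
$\frac{23738 - 18877}{f + g} = \frac{23738 - 18877}{-23553 + 6237} = \frac{4861}{-17316} = 4861 \left(- \frac{1}{17316}\right) = - \frac{4861}{17316}$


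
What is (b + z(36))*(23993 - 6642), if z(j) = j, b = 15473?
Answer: 269096659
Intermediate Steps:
(b + z(36))*(23993 - 6642) = (15473 + 36)*(23993 - 6642) = 15509*17351 = 269096659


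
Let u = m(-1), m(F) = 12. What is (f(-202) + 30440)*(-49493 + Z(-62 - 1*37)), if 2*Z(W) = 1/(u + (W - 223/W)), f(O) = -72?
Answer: -6305100115288/4195 ≈ -1.5030e+9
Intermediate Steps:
u = 12
Z(W) = 1/(2*(12 + W - 223/W)) (Z(W) = 1/(2*(12 + (W - 223/W))) = 1/(2*(12 + W - 223/W)))
(f(-202) + 30440)*(-49493 + Z(-62 - 1*37)) = (-72 + 30440)*(-49493 + (-62 - 1*37)/(2*(-223 + (-62 - 1*37)² + 12*(-62 - 1*37)))) = 30368*(-49493 + (-62 - 37)/(2*(-223 + (-62 - 37)² + 12*(-62 - 37)))) = 30368*(-49493 + (½)*(-99)/(-223 + (-99)² + 12*(-99))) = 30368*(-49493 + (½)*(-99)/(-223 + 9801 - 1188)) = 30368*(-49493 + (½)*(-99)/8390) = 30368*(-49493 + (½)*(-99)*(1/8390)) = 30368*(-49493 - 99/16780) = 30368*(-830492639/16780) = -6305100115288/4195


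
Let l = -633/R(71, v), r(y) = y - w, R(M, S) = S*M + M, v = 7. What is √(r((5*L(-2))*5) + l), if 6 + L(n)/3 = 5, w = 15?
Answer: I*√7348926/284 ≈ 9.5454*I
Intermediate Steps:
L(n) = -3 (L(n) = -18 + 3*5 = -18 + 15 = -3)
R(M, S) = M + M*S (R(M, S) = M*S + M = M + M*S)
r(y) = -15 + y (r(y) = y - 1*15 = y - 15 = -15 + y)
l = -633/568 (l = -633*1/(71*(1 + 7)) = -633/(71*8) = -633/568 ≈ -1.1144)
√(r((5*L(-2))*5) + l) = √((-15 + (5*(-3))*5) - 633/568) = √((-15 - 15*5) - 633/568) = √((-15 - 75) - 633/568) = √(-90 - 633/568) = √(-51753/568) = I*√7348926/284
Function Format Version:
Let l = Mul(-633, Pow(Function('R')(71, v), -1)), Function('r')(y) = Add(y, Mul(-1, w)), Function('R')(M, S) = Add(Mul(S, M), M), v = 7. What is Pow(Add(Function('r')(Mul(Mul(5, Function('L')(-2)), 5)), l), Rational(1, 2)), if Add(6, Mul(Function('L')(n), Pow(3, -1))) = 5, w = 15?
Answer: Mul(Rational(1, 284), I, Pow(7348926, Rational(1, 2))) ≈ Mul(9.5454, I)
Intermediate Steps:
Function('L')(n) = -3 (Function('L')(n) = Add(-18, Mul(3, 5)) = Add(-18, 15) = -3)
Function('R')(M, S) = Add(M, Mul(M, S)) (Function('R')(M, S) = Add(Mul(M, S), M) = Add(M, Mul(M, S)))
Function('r')(y) = Add(-15, y) (Function('r')(y) = Add(y, Mul(-1, 15)) = Add(y, -15) = Add(-15, y))
l = Rational(-633, 568) (l = Mul(-633, Pow(Mul(71, Add(1, 7)), -1)) = Mul(-633, Pow(Mul(71, 8), -1)) = Mul(-633, Pow(568, -1)) = Mul(-633, Rational(1, 568)) = Rational(-633, 568) ≈ -1.1144)
Pow(Add(Function('r')(Mul(Mul(5, Function('L')(-2)), 5)), l), Rational(1, 2)) = Pow(Add(Add(-15, Mul(Mul(5, -3), 5)), Rational(-633, 568)), Rational(1, 2)) = Pow(Add(Add(-15, Mul(-15, 5)), Rational(-633, 568)), Rational(1, 2)) = Pow(Add(Add(-15, -75), Rational(-633, 568)), Rational(1, 2)) = Pow(Add(-90, Rational(-633, 568)), Rational(1, 2)) = Pow(Rational(-51753, 568), Rational(1, 2)) = Mul(Rational(1, 284), I, Pow(7348926, Rational(1, 2)))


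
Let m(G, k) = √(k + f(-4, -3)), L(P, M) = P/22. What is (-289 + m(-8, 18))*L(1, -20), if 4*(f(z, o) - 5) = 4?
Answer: -289/22 + √6/11 ≈ -12.914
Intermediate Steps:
f(z, o) = 6 (f(z, o) = 5 + (¼)*4 = 5 + 1 = 6)
L(P, M) = P/22 (L(P, M) = P*(1/22) = P/22)
m(G, k) = √(6 + k) (m(G, k) = √(k + 6) = √(6 + k))
(-289 + m(-8, 18))*L(1, -20) = (-289 + √(6 + 18))*((1/22)*1) = (-289 + √24)*(1/22) = (-289 + 2*√6)*(1/22) = -289/22 + √6/11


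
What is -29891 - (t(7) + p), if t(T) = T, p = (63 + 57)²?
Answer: -44298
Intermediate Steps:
p = 14400 (p = 120² = 14400)
-29891 - (t(7) + p) = -29891 - (7 + 14400) = -29891 - 1*14407 = -29891 - 14407 = -44298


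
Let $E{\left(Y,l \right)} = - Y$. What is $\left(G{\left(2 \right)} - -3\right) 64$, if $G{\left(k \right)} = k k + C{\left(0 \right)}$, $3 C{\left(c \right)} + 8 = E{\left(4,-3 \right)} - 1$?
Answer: $\frac{512}{3} \approx 170.67$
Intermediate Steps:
$C{\left(c \right)} = - \frac{13}{3}$ ($C{\left(c \right)} = - \frac{8}{3} + \frac{\left(-1\right) 4 - 1}{3} = - \frac{8}{3} + \frac{-4 - 1}{3} = - \frac{8}{3} + \frac{1}{3} \left(-5\right) = - \frac{8}{3} - \frac{5}{3} = - \frac{13}{3}$)
$G{\left(k \right)} = - \frac{13}{3} + k^{2}$ ($G{\left(k \right)} = k k - \frac{13}{3} = k^{2} - \frac{13}{3} = - \frac{13}{3} + k^{2}$)
$\left(G{\left(2 \right)} - -3\right) 64 = \left(\left(- \frac{13}{3} + 2^{2}\right) - -3\right) 64 = \left(\left(- \frac{13}{3} + 4\right) + 3\right) 64 = \left(- \frac{1}{3} + 3\right) 64 = \frac{8}{3} \cdot 64 = \frac{512}{3}$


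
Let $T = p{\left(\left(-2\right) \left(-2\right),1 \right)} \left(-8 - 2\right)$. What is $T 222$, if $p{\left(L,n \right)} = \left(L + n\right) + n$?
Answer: $-13320$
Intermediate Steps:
$p{\left(L,n \right)} = L + 2 n$
$T = -60$ ($T = \left(\left(-2\right) \left(-2\right) + 2 \cdot 1\right) \left(-8 - 2\right) = \left(4 + 2\right) \left(-10\right) = 6 \left(-10\right) = -60$)
$T 222 = \left(-60\right) 222 = -13320$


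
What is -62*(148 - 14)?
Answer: -8308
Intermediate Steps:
-62*(148 - 14) = -62*134 = -8308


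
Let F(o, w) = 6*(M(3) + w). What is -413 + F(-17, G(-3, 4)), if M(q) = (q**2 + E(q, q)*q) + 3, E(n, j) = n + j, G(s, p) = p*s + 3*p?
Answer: -233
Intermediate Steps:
G(s, p) = 3*p + p*s
E(n, j) = j + n
M(q) = 3 + 3*q**2 (M(q) = (q**2 + (q + q)*q) + 3 = (q**2 + (2*q)*q) + 3 = (q**2 + 2*q**2) + 3 = 3*q**2 + 3 = 3 + 3*q**2)
F(o, w) = 180 + 6*w (F(o, w) = 6*((3 + 3*3**2) + w) = 6*((3 + 3*9) + w) = 6*((3 + 27) + w) = 6*(30 + w) = 180 + 6*w)
-413 + F(-17, G(-3, 4)) = -413 + (180 + 6*(4*(3 - 3))) = -413 + (180 + 6*(4*0)) = -413 + (180 + 6*0) = -413 + (180 + 0) = -413 + 180 = -233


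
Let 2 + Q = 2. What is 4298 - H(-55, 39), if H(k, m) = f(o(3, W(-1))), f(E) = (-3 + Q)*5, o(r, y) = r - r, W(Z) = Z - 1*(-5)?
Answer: 4313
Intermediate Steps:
Q = 0 (Q = -2 + 2 = 0)
W(Z) = 5 + Z (W(Z) = Z + 5 = 5 + Z)
o(r, y) = 0
f(E) = -15 (f(E) = (-3 + 0)*5 = -3*5 = -15)
H(k, m) = -15
4298 - H(-55, 39) = 4298 - 1*(-15) = 4298 + 15 = 4313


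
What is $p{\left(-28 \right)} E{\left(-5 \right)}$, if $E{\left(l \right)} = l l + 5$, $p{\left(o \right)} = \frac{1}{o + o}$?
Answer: $- \frac{15}{28} \approx -0.53571$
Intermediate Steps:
$p{\left(o \right)} = \frac{1}{2 o}$
$E{\left(l \right)} = 5 + l^{2}$ ($E{\left(l \right)} = l^{2} + 5 = 5 + l^{2}$)
$p{\left(-28 \right)} E{\left(-5 \right)} = \frac{1}{2 \left(-28\right)} \left(5 + \left(-5\right)^{2}\right) = \frac{1}{2} \left(- \frac{1}{28}\right) \left(5 + 25\right) = \left(- \frac{1}{56}\right) 30 = - \frac{15}{28}$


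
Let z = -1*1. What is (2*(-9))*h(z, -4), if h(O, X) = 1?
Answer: -18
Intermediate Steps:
z = -1
(2*(-9))*h(z, -4) = (2*(-9))*1 = -18*1 = -18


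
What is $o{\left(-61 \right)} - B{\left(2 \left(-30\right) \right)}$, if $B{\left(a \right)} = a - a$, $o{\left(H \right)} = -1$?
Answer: $-1$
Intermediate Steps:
$B{\left(a \right)} = 0$
$o{\left(-61 \right)} - B{\left(2 \left(-30\right) \right)} = -1 - 0 = -1 + 0 = -1$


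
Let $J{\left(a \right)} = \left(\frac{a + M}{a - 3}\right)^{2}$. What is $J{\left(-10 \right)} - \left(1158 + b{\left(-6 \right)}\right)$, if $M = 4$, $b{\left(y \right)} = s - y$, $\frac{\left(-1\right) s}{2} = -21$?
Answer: $- \frac{203778}{169} \approx -1205.8$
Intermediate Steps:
$s = 42$ ($s = \left(-2\right) \left(-21\right) = 42$)
$b{\left(y \right)} = 42 - y$
$J{\left(a \right)} = \frac{\left(4 + a\right)^{2}}{\left(-3 + a\right)^{2}}$ ($J{\left(a \right)} = \left(\frac{a + 4}{a - 3}\right)^{2} = \left(\frac{4 + a}{-3 + a}\right)^{2} = \frac{\left(4 + a\right)^{2}}{\left(-3 + a\right)^{2}}$)
$J{\left(-10 \right)} - \left(1158 + b{\left(-6 \right)}\right) = \frac{\left(4 - 10\right)^{2}}{\left(-3 - 10\right)^{2}} - \left(1158 + \left(42 - -6\right)\right) = \frac{\left(-6\right)^{2}}{169} - \left(1158 + \left(42 + 6\right)\right) = \frac{1}{169} \cdot 36 - \left(1158 + 48\right) = \frac{36}{169} - 1206 = - \frac{203778}{169}$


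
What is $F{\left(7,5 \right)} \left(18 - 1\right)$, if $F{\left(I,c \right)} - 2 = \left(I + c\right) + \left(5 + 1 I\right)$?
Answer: $442$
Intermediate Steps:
$F{\left(I,c \right)} = 7 + c + 2 I$ ($F{\left(I,c \right)} = 2 + \left(\left(I + c\right) + \left(5 + 1 I\right)\right) = 2 + \left(\left(I + c\right) + \left(5 + I\right)\right) = 2 + \left(5 + c + 2 I\right) = 7 + c + 2 I$)
$F{\left(7,5 \right)} \left(18 - 1\right) = \left(7 + 5 + 2 \cdot 7\right) \left(18 - 1\right) = \left(7 + 5 + 14\right) 17 = 26 \cdot 17 = 442$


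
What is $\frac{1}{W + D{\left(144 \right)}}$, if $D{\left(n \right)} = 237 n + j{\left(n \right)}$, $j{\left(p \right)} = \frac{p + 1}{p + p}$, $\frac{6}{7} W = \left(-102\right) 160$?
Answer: $\frac{288}{4345489} \approx 6.6276 \cdot 10^{-5}$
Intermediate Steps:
$W = -19040$ ($W = \frac{7 \left(\left(-102\right) 160\right)}{6} = \frac{7}{6} \left(-16320\right) = -19040$)
$j{\left(p \right)} = \frac{1 + p}{2 p}$
$D{\left(n \right)} = 237 n + \frac{1 + n}{2 n}$
$\frac{1}{W + D{\left(144 \right)}} = \frac{1}{-19040 + \frac{1 + 144 + 474 \cdot 144^{2}}{2 \cdot 144}} = \frac{1}{-19040 + \frac{1}{2} \cdot \frac{1}{144} \left(1 + 144 + 474 \cdot 20736\right)} = \frac{1}{-19040 + \frac{1}{2} \cdot \frac{1}{144} \left(1 + 144 + 9828864\right)} = \frac{1}{-19040 + \frac{1}{2} \cdot \frac{1}{144} \cdot 9829009} = \frac{1}{-19040 + \frac{9829009}{288}} = \frac{1}{\frac{4345489}{288}} = \frac{288}{4345489}$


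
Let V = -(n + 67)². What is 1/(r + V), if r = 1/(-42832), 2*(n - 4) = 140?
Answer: -42832/851542993 ≈ -5.0299e-5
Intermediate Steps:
n = 74 (n = 4 + (½)*140 = 4 + 70 = 74)
r = -1/42832 ≈ -2.3347e-5
V = -19881 (V = -(74 + 67)² = -1*141² = -1*19881 = -19881)
1/(r + V) = 1/(-1/42832 - 19881) = 1/(-851542993/42832) = -42832/851542993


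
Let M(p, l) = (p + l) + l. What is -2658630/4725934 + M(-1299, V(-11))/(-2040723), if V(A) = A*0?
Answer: -903231400204/1607387035047 ≈ -0.56192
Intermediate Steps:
V(A) = 0
M(p, l) = p + 2*l (M(p, l) = (l + p) + l = p + 2*l)
-2658630/4725934 + M(-1299, V(-11))/(-2040723) = -2658630/4725934 + (-1299 + 2*0)/(-2040723) = -2658630*1/4725934 + (-1299 + 0)*(-1/2040723) = -1329315/2362967 - 1299*(-1/2040723) = -1329315/2362967 + 433/680241 = -903231400204/1607387035047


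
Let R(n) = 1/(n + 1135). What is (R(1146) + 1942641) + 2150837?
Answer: 9337223319/2281 ≈ 4.0935e+6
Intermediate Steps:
R(n) = 1/(1135 + n)
(R(1146) + 1942641) + 2150837 = (1/(1135 + 1146) + 1942641) + 2150837 = (1/2281 + 1942641) + 2150837 = 4431164122/2281 + 2150837 = 9337223319/2281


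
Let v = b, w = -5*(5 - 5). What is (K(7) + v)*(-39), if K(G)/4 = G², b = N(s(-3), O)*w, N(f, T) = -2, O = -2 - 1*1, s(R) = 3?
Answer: -7644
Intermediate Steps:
O = -3 (O = -2 - 1 = -3)
w = 0 (w = -5*0 = 0)
b = 0 (b = -2*0 = 0)
v = 0
K(G) = 4*G²
(K(7) + v)*(-39) = (4*7² + 0)*(-39) = (4*49 + 0)*(-39) = (196 + 0)*(-39) = 196*(-39) = -7644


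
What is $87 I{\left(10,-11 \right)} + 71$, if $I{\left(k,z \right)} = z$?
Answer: $-886$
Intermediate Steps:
$87 I{\left(10,-11 \right)} + 71 = 87 \left(-11\right) + 71 = -957 + 71 = -886$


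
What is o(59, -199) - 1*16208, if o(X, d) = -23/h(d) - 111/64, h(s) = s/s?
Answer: -1038895/64 ≈ -16233.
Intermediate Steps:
h(s) = 1
o(X, d) = -1583/64 (o(X, d) = -23/1 - 111/64 = -23*1 - 111*1/64 = -23 - 111/64 = -1583/64)
o(59, -199) - 1*16208 = -1583/64 - 1*16208 = -1583/64 - 16208 = -1038895/64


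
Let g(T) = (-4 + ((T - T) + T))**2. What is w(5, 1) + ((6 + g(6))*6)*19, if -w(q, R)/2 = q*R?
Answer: 1130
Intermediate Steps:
g(T) = (-4 + T)**2 (g(T) = (-4 + (0 + T))**2 = (-4 + T)**2)
w(q, R) = -2*R*q (w(q, R) = -2*q*R = -2*R*q)
w(5, 1) + ((6 + g(6))*6)*19 = -2*1*5 + ((6 + (-4 + 6)**2)*6)*19 = -10 + ((6 + 2**2)*6)*19 = -10 + ((6 + 4)*6)*19 = -10 + (10*6)*19 = -10 + 60*19 = -10 + 1140 = 1130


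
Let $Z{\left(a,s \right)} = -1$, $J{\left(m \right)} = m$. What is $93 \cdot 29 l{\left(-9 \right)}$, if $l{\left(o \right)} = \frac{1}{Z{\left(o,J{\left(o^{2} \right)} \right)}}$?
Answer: $-2697$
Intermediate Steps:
$l{\left(o \right)} = -1$ ($l{\left(o \right)} = \frac{1}{-1} = -1$)
$93 \cdot 29 l{\left(-9 \right)} = 93 \cdot 29 \left(-1\right) = 2697 \left(-1\right) = -2697$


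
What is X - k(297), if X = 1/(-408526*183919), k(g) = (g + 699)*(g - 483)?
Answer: 13919338015398863/75135693394 ≈ 1.8526e+5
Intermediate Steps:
k(g) = (-483 + g)*(699 + g) (k(g) = (699 + g)*(-483 + g) = (-483 + g)*(699 + g))
X = -1/75135693394 (X = -1/408526*1/183919 = -1/75135693394 ≈ -1.3309e-11)
X - k(297) = -1/75135693394 - (-337617 + 297**2 + 216*297) = -1/75135693394 - (-337617 + 88209 + 64152) = -1/75135693394 - 1*(-185256) = -1/75135693394 + 185256 = 13919338015398863/75135693394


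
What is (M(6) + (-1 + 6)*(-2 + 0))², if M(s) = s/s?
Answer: 81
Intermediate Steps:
M(s) = 1
(M(6) + (-1 + 6)*(-2 + 0))² = (1 + (-1 + 6)*(-2 + 0))² = (1 + 5*(-2))² = (1 - 10)² = (-9)² = 81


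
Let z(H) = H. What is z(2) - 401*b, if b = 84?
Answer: -33682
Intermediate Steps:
z(2) - 401*b = 2 - 401*84 = 2 - 33684 = -33682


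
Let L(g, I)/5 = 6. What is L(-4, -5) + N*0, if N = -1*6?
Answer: 30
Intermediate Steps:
L(g, I) = 30 (L(g, I) = 5*6 = 30)
N = -6
L(-4, -5) + N*0 = 30 - 6*0 = 30 + 0 = 30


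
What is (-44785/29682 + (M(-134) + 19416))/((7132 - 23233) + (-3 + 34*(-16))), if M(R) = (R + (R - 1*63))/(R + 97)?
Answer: -21331479041/18283399632 ≈ -1.1667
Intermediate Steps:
M(R) = (-63 + 2*R)/(97 + R) (M(R) = (R + (R - 63))/(97 + R) = (R + (-63 + R))/(97 + R) = (-63 + 2*R)/(97 + R))
(-44785/29682 + (M(-134) + 19416))/((7132 - 23233) + (-3 + 34*(-16))) = (-44785/29682 + ((-63 + 2*(-134))/(97 - 134) + 19416))/((7132 - 23233) + (-3 + 34*(-16))) = (-44785*1/29682 + ((-63 - 268)/(-37) + 19416))/(-16101 + (-3 - 544)) = (-44785/29682 + (-1/37*(-331) + 19416))/(-16101 - 547) = (-44785/29682 + (331/37 + 19416))/(-16648) = (-44785/29682 + 718723/37)*(-1/16648) = (21331479041/1098234)*(-1/16648) = -21331479041/18283399632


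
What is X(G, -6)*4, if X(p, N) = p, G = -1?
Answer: -4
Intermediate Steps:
X(G, -6)*4 = -1*4 = -4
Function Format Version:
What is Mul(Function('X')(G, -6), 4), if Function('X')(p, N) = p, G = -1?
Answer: -4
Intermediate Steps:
Mul(Function('X')(G, -6), 4) = Mul(-1, 4) = -4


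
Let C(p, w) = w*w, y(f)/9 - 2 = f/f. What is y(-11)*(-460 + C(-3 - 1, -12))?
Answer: -8532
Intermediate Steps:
y(f) = 27 (y(f) = 18 + 9*(f/f) = 18 + 9*1 = 18 + 9 = 27)
C(p, w) = w**2
y(-11)*(-460 + C(-3 - 1, -12)) = 27*(-460 + (-12)**2) = 27*(-460 + 144) = 27*(-316) = -8532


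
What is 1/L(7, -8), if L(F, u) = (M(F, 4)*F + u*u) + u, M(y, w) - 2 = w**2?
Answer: 1/182 ≈ 0.0054945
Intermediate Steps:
M(y, w) = 2 + w**2
L(F, u) = u + u**2 + 18*F (L(F, u) = ((2 + 4**2)*F + u*u) + u = ((2 + 16)*F + u**2) + u = (18*F + u**2) + u = (u**2 + 18*F) + u = u + u**2 + 18*F)
1/L(7, -8) = 1/(-8 + (-8)**2 + 18*7) = 1/(-8 + 64 + 126) = 1/182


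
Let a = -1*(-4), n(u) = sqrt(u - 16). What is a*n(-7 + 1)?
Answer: 4*I*sqrt(22) ≈ 18.762*I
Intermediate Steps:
n(u) = sqrt(-16 + u)
a = 4
a*n(-7 + 1) = 4*sqrt(-16 + (-7 + 1)) = 4*sqrt(-16 - 6) = 4*sqrt(-22) = 4*(I*sqrt(22)) = 4*I*sqrt(22)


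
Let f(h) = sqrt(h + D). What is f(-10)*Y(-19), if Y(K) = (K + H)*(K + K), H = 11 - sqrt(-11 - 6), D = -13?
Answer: -38*sqrt(391) + 304*I*sqrt(23) ≈ -751.4 + 1457.9*I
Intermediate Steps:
H = 11 - I*sqrt(17) (H = 11 - sqrt(-17) = 11 - I*sqrt(17) ≈ 11.0 - 4.1231*I)
f(h) = sqrt(-13 + h) (f(h) = sqrt(h - 13) = sqrt(-13 + h))
Y(K) = 2*K*(11 + K - I*sqrt(17)) (Y(K) = (K + (11 - I*sqrt(17)))*(K + K) = (11 + K - I*sqrt(17))*(2*K) = 2*K*(11 + K - I*sqrt(17)))
f(-10)*Y(-19) = sqrt(-13 - 10)*(2*(-19)*(11 - 19 - I*sqrt(17))) = sqrt(-23)*(2*(-19)*(-8 - I*sqrt(17))) = (I*sqrt(23))*(304 + 38*I*sqrt(17)) = I*sqrt(23)*(304 + 38*I*sqrt(17))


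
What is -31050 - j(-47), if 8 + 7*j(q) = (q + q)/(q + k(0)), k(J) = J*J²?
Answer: -217344/7 ≈ -31049.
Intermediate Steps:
k(J) = J³
j(q) = -6/7 (j(q) = -8/7 + ((q + q)/(q + 0³))/7 = -8/7 + ((2*q)/(q + 0))/7 = -8/7 + ((2*q)/q)/7 = -8/7 + (⅐)*2 = -8/7 + 2/7 = -6/7)
-31050 - j(-47) = -31050 - 1*(-6/7) = -31050 + 6/7 = -217344/7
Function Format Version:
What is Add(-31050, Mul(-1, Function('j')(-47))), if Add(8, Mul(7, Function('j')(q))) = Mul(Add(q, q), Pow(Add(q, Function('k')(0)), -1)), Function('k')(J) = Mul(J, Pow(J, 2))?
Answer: Rational(-217344, 7) ≈ -31049.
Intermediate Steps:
Function('k')(J) = Pow(J, 3)
Function('j')(q) = Rational(-6, 7) (Function('j')(q) = Add(Rational(-8, 7), Mul(Rational(1, 7), Mul(Add(q, q), Pow(Add(q, Pow(0, 3)), -1)))) = Add(Rational(-8, 7), Mul(Rational(1, 7), Mul(Mul(2, q), Pow(Add(q, 0), -1)))) = Add(Rational(-8, 7), Mul(Rational(1, 7), Mul(Mul(2, q), Pow(q, -1)))) = Add(Rational(-8, 7), Mul(Rational(1, 7), 2)) = Add(Rational(-8, 7), Rational(2, 7)) = Rational(-6, 7))
Add(-31050, Mul(-1, Function('j')(-47))) = Add(-31050, Mul(-1, Rational(-6, 7))) = Add(-31050, Rational(6, 7)) = Rational(-217344, 7)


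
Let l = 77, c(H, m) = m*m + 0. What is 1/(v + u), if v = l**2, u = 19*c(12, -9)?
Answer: 1/7468 ≈ 0.00013390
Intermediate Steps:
c(H, m) = m**2 (c(H, m) = m**2 + 0 = m**2)
u = 1539 (u = 19*(-9)**2 = 19*81 = 1539)
v = 5929 (v = 77**2 = 5929)
1/(v + u) = 1/(5929 + 1539) = 1/7468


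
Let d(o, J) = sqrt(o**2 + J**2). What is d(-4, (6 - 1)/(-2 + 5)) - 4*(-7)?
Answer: 97/3 ≈ 32.333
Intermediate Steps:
d(o, J) = sqrt(J**2 + o**2)
d(-4, (6 - 1)/(-2 + 5)) - 4*(-7) = sqrt(((6 - 1)/(-2 + 5))**2 + (-4)**2) - 4*(-7) = sqrt((5/3)**2 + 16) + 28 = sqrt(25/9 + 16) + 28 = sqrt(169/9) + 28 = 13/3 + 28 = 97/3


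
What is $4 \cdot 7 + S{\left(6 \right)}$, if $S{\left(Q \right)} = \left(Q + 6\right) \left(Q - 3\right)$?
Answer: $64$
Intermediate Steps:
$S{\left(Q \right)} = \left(-3 + Q\right) \left(6 + Q\right)$ ($S{\left(Q \right)} = \left(6 + Q\right) \left(-3 + Q\right) = \left(-3 + Q\right) \left(6 + Q\right)$)
$4 \cdot 7 + S{\left(6 \right)} = 4 \cdot 7 + \left(-18 + 6^{2} + 3 \cdot 6\right) = 28 + \left(-18 + 36 + 18\right) = 28 + 36 = 64$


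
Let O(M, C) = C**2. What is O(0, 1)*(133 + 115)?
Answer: 248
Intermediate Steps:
O(0, 1)*(133 + 115) = 1**2*(133 + 115) = 1*248 = 248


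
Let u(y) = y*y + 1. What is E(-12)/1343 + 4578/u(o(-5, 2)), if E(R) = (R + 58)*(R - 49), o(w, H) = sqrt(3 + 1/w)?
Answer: 30687956/25517 ≈ 1202.6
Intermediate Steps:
E(R) = (-49 + R)*(58 + R) (E(R) = (58 + R)*(-49 + R) = (-49 + R)*(58 + R))
u(y) = 1 + y**2 (u(y) = y**2 + 1 = 1 + y**2)
E(-12)/1343 + 4578/u(o(-5, 2)) = (-2842 + (-12)**2 + 9*(-12))/1343 + 4578/(1 + (sqrt(3 + 1/(-5)))**2) = (-2842 + 144 - 108)*(1/1343) + 4578/(1 + (sqrt(3 - 1/5))**2) = -2806*1/1343 + 4578/(1 + (sqrt(14/5))**2) = -2806/1343 + 4578/(1 + (sqrt(70)/5)**2) = -2806/1343 + 4578/(1 + 14/5) = -2806/1343 + 4578/(19/5) = -2806/1343 + 4578*(5/19) = -2806/1343 + 22890/19 = 30687956/25517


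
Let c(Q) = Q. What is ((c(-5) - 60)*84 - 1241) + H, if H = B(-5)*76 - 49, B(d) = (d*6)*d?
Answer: 4650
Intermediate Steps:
B(d) = 6*d**2 (B(d) = (6*d)*d = 6*d**2)
H = 11351 (H = (6*(-5)**2)*76 - 49 = (6*25)*76 - 49 = 150*76 - 49 = 11400 - 49 = 11351)
((c(-5) - 60)*84 - 1241) + H = ((-5 - 60)*84 - 1241) + 11351 = (-65*84 - 1241) + 11351 = (-5460 - 1241) + 11351 = -6701 + 11351 = 4650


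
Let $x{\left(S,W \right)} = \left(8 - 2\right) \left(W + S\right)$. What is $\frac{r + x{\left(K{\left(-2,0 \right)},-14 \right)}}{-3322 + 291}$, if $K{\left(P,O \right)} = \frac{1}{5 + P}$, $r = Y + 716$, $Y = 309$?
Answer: $- \frac{943}{3031} \approx -0.31112$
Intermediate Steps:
$r = 1025$ ($r = 309 + 716 = 1025$)
$x{\left(S,W \right)} = 6 S + 6 W$ ($x{\left(S,W \right)} = 6 \left(S + W\right) = 6 S + 6 W$)
$\frac{r + x{\left(K{\left(-2,0 \right)},-14 \right)}}{-3322 + 291} = \frac{1025 + \left(\frac{6}{5 - 2} + 6 \left(-14\right)\right)}{-3322 + 291} = \frac{1025 - \left(84 - \frac{6}{3}\right)}{-3031} = \left(1025 + \left(6 \cdot \frac{1}{3} - 84\right)\right) \left(- \frac{1}{3031}\right) = \left(1025 + \left(2 - 84\right)\right) \left(- \frac{1}{3031}\right) = \left(1025 - 82\right) \left(- \frac{1}{3031}\right) = 943 \left(- \frac{1}{3031}\right) = - \frac{943}{3031}$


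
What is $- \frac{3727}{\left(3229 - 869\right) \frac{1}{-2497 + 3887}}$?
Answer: $- \frac{518053}{236} \approx -2195.1$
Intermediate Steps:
$- \frac{3727}{\left(3229 - 869\right) \frac{1}{-2497 + 3887}} = - \frac{3727}{2360 \cdot \frac{1}{1390}} = - \frac{3727}{\frac{236}{139}} = \left(-3727\right) \frac{139}{236} = - \frac{518053}{236}$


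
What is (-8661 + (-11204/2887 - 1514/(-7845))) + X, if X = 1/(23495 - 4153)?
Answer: -3795718793018419/438067577130 ≈ -8664.7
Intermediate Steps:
X = 1/19342 ≈ 5.1701e-5
(-8661 + (-11204/2887 - 1514/(-7845))) + X = (-8661 + (-11204/2887 - 1514/(-7845))) + 1/19342 = (-8661 + (-11204*1/2887 - 1514*(-1/7845))) + 1/19342 = (-8661 + (-11204/2887 + 1514/7845)) + 1/19342 = (-8661 - 83524462/22648515) + 1/19342 = -196242312877/22648515 + 1/19342 = -3795718793018419/438067577130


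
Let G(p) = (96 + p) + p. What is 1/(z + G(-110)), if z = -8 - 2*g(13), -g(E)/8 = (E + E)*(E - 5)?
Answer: 1/3196 ≈ 0.00031289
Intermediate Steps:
g(E) = -16*E*(-5 + E) (g(E) = -8*(E + E)*(E - 5) = -8*2*E*(-5 + E) = -16*E*(-5 + E))
G(p) = 96 + 2*p
z = 3320 (z = -8 - 32*13*(5 - 1*13) = -8 - 32*13*(5 - 13) = -8 - 32*13*(-8) = -8 - 2*(-1664) = -8 + 3328 = 3320)
1/(z + G(-110)) = 1/(3320 + (96 + 2*(-110))) = 1/(3320 + (96 - 220)) = 1/(3320 - 124) = 1/3196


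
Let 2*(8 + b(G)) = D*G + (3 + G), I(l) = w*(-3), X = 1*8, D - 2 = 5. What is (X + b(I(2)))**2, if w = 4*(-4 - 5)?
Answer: 751689/4 ≈ 1.8792e+5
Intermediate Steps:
D = 7 (D = 2 + 5 = 7)
w = -36 (w = 4*(-9) = -36)
X = 8
I(l) = 108 (I(l) = -36*(-3) = 108)
b(G) = -13/2 + 4*G (b(G) = -8 + (7*G + (3 + G))/2 = -8 + (3 + 8*G)/2 = -8 + (3/2 + 4*G) = -13/2 + 4*G)
(X + b(I(2)))**2 = (8 + (-13/2 + 4*108))**2 = (8 + (-13/2 + 432))**2 = (8 + 851/2)**2 = (867/2)**2 = 751689/4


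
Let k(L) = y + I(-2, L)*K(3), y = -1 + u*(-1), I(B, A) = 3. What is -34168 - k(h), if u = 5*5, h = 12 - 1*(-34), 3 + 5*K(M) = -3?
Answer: -170692/5 ≈ -34138.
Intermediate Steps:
K(M) = -6/5 (K(M) = -⅗ + (⅕)*(-3) = -⅗ - ⅗ = -6/5)
h = 46 (h = 12 + 34 = 46)
u = 25
y = -26 (y = -1 + 25*(-1) = -1 - 25 = -26)
k(L) = -148/5 (k(L) = -26 + 3*(-6/5) = -26 - 18/5 = -148/5)
-34168 - k(h) = -34168 - 1*(-148/5) = -34168 + 148/5 = -170692/5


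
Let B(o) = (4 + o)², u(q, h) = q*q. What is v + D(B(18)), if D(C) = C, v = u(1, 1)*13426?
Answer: 13910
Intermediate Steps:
u(q, h) = q²
v = 13426 (v = 1²*13426 = 1*13426 = 13426)
v + D(B(18)) = 13426 + (4 + 18)² = 13426 + 22² = 13426 + 484 = 13910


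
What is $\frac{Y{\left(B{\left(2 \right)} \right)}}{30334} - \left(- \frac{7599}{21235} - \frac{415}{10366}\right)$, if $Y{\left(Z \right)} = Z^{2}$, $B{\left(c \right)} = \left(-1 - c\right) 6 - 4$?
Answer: $\frac{1381652399173}{3338590525670} \approx 0.41384$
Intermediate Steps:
$B{\left(c \right)} = -10 - 6 c$ ($B{\left(c \right)} = \left(-6 - 6 c\right) - 4 = -10 - 6 c$)
$\frac{Y{\left(B{\left(2 \right)} \right)}}{30334} - \left(- \frac{7599}{21235} - \frac{415}{10366}\right) = \frac{\left(-10 - 12\right)^{2}}{30334} - \left(- \frac{7599}{21235} - \frac{415}{10366}\right) = \left(-10 - 12\right)^{2} \cdot \frac{1}{30334} - - \frac{87583759}{220122010} = \left(-22\right)^{2} \cdot \frac{1}{30334} + \left(\frac{7599}{21235} + \frac{415}{10366}\right) = 484 \cdot \frac{1}{30334} + \frac{87583759}{220122010} = \frac{242}{15167} + \frac{87583759}{220122010} = \frac{1381652399173}{3338590525670}$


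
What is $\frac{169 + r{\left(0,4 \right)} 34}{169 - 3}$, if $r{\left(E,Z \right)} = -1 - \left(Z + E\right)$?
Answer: $- \frac{1}{166} \approx -0.0060241$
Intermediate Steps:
$r{\left(E,Z \right)} = -1 - E - Z$ ($r{\left(E,Z \right)} = -1 - \left(E + Z\right) = -1 - E - Z$)
$\frac{169 + r{\left(0,4 \right)} 34}{169 - 3} = \frac{169 + \left(-1 - 0 - 4\right) 34}{169 - 3} = \frac{169 + \left(-1 + 0 - 4\right) 34}{166} = \left(169 - 170\right) \frac{1}{166} = \left(-1\right) \frac{1}{166} = - \frac{1}{166}$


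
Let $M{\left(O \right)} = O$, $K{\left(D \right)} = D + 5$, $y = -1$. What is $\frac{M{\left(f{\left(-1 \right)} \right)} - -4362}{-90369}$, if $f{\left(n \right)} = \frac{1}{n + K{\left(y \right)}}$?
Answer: $- \frac{13087}{271107} \approx -0.048272$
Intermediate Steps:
$K{\left(D \right)} = 5 + D$
$f{\left(n \right)} = \frac{1}{4 + n}$ ($f{\left(n \right)} = \frac{1}{n + \left(5 - 1\right)} = \frac{1}{n + 4} = \frac{1}{4 + n}$)
$\frac{M{\left(f{\left(-1 \right)} \right)} - -4362}{-90369} = \frac{\frac{1}{4 - 1} - -4362}{-90369} = \left(\frac{1}{3} + 4362\right) \left(- \frac{1}{90369}\right) = \frac{13087}{3} \left(- \frac{1}{90369}\right) = - \frac{13087}{271107}$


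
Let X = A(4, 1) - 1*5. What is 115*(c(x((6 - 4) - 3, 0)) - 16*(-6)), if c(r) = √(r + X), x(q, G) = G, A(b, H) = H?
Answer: 11040 + 230*I ≈ 11040.0 + 230.0*I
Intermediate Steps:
X = -4 (X = 1 - 1*5 = 1 - 5 = -4)
c(r) = √(-4 + r) (c(r) = √(r - 4) = √(-4 + r))
115*(c(x((6 - 4) - 3, 0)) - 16*(-6)) = 115*(√(-4 + 0) - 16*(-6)) = 115*(√(-4) + 96) = 115*(2*I + 96) = 115*(96 + 2*I) = 11040 + 230*I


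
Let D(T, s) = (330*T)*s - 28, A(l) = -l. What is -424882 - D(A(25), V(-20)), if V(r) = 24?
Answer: -226854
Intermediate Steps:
D(T, s) = -28 + 330*T*s (D(T, s) = 330*T*s - 28 = -28 + 330*T*s)
-424882 - D(A(25), V(-20)) = -424882 - (-28 + 330*(-1*25)*24) = -424882 - (-28 + 330*(-25)*24) = -424882 - (-28 - 198000) = -424882 - 1*(-198028) = -424882 + 198028 = -226854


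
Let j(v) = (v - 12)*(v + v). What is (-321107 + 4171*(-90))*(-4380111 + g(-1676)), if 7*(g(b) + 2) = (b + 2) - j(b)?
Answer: 3613888213511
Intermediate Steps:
j(v) = 2*v*(-12 + v) (j(v) = (-12 + v)*(2*v) = 2*v*(-12 + v))
g(b) = -12/7 + b/7 - 2*b*(-12 + b)/7 (g(b) = -2 + ((b + 2) - 2*b*(-12 + b))/7 = -2 + ((2 + b) - 2*b*(-12 + b))/7 = -2 + (2 + b - 2*b*(-12 + b))/7 = -2 + (2/7 + b/7 - 2*b*(-12 + b)/7) = -12/7 + b/7 - 2*b*(-12 + b)/7)
(-321107 + 4171*(-90))*(-4380111 + g(-1676)) = (-321107 + 4171*(-90))*(-4380111 + (-12/7 + (1/7)*(-1676) - 2/7*(-1676)*(-12 - 1676))) = (-321107 - 375390)*(-4380111 + (-12/7 - 1676/7 - 2/7*(-1676)*(-1688))) = -696497*(-4380111 + (-12/7 - 1676/7 - 5658176/7)) = -696497*(-4380111 - 808552) = -696497*(-5188663) = 3613888213511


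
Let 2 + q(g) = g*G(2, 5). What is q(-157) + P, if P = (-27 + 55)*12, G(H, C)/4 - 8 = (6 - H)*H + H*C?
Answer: -15994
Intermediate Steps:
G(H, C) = 32 + 4*C*H + 4*H*(6 - H) (G(H, C) = 32 + 4*((6 - H)*H + H*C) = 32 + 4*(H*(6 - H) + C*H) = 32 + 4*(C*H + H*(6 - H)) = 32 + (4*C*H + 4*H*(6 - H)) = 32 + 4*C*H + 4*H*(6 - H))
q(g) = -2 + 104*g (q(g) = -2 + g*(32 - 4*2**2 + 24*2 + 4*5*2) = -2 + g*(32 - 4*4 + 48 + 40) = -2 + g*(32 - 16 + 48 + 40) = -2 + g*104 = -2 + 104*g)
P = 336 (P = 28*12 = 336)
q(-157) + P = (-2 + 104*(-157)) + 336 = (-2 - 16328) + 336 = -16330 + 336 = -15994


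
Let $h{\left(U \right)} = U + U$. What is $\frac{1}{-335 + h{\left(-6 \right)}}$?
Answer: $- \frac{1}{347} \approx -0.0028818$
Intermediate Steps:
$h{\left(U \right)} = 2 U$
$\frac{1}{-335 + h{\left(-6 \right)}} = \frac{1}{-335 + 2 \left(-6\right)} = \frac{1}{-335 - 12} = \frac{1}{-347} = - \frac{1}{347}$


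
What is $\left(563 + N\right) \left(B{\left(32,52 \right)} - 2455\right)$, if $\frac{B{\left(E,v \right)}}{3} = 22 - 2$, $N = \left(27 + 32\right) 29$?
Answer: $-5446230$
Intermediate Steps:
$N = 1711$ ($N = 59 \cdot 29 = 1711$)
$B{\left(E,v \right)} = 60$ ($B{\left(E,v \right)} = 3 \left(22 - 2\right) = 3 \cdot 20 = 60$)
$\left(563 + N\right) \left(B{\left(32,52 \right)} - 2455\right) = \left(563 + 1711\right) \left(60 - 2455\right) = 2274 \left(-2395\right) = -5446230$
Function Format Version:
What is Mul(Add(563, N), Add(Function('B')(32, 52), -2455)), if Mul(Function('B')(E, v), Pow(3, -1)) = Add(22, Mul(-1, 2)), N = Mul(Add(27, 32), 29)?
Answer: -5446230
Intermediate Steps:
N = 1711 (N = Mul(59, 29) = 1711)
Function('B')(E, v) = 60 (Function('B')(E, v) = Mul(3, Add(22, Mul(-1, 2))) = Mul(3, Add(22, -2)) = Mul(3, 20) = 60)
Mul(Add(563, N), Add(Function('B')(32, 52), -2455)) = Mul(Add(563, 1711), Add(60, -2455)) = Mul(2274, -2395) = -5446230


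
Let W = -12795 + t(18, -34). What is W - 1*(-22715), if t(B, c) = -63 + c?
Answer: 9823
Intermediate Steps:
W = -12892 (W = -12795 + (-63 - 34) = -12795 - 97 = -12892)
W - 1*(-22715) = -12892 - 1*(-22715) = -12892 + 22715 = 9823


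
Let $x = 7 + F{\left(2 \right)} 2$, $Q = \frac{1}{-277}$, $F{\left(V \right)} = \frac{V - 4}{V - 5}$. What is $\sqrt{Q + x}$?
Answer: $\frac{\sqrt{5752182}}{831} \approx 2.8861$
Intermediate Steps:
$F{\left(V \right)} = \frac{-4 + V}{-5 + V}$
$Q = - \frac{1}{277} \approx -0.0036101$
$x = \frac{25}{3}$ ($x = 7 + \frac{-4 + 2}{-5 + 2} \cdot 2 = 7 + \frac{1}{-3} \left(-2\right) 2 = 7 + \left(- \frac{1}{3}\right) \left(-2\right) 2 = 7 + \frac{2}{3} \cdot 2 = 7 + \frac{4}{3} = \frac{25}{3} \approx 8.3333$)
$\sqrt{Q + x} = \sqrt{- \frac{1}{277} + \frac{25}{3}} = \sqrt{\frac{6922}{831}} = \frac{\sqrt{5752182}}{831}$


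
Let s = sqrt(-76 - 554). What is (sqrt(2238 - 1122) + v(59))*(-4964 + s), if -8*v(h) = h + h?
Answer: (59 - 24*sqrt(31))*(4964 - 3*I*sqrt(70))/4 ≈ -92611.0 + 468.28*I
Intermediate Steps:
v(h) = -h/4 (v(h) = -(h + h)/8 = -h/4)
s = 3*I*sqrt(70) (s = sqrt(-630) = 3*I*sqrt(70) ≈ 25.1*I)
(sqrt(2238 - 1122) + v(59))*(-4964 + s) = (sqrt(2238 - 1122) - 1/4*59)*(-4964 + 3*I*sqrt(70)) = (sqrt(1116) - 59/4)*(-4964 + 3*I*sqrt(70)) = (6*sqrt(31) - 59/4)*(-4964 + 3*I*sqrt(70)) = (-59/4 + 6*sqrt(31))*(-4964 + 3*I*sqrt(70)) = (-4964 + 3*I*sqrt(70))*(-59/4 + 6*sqrt(31))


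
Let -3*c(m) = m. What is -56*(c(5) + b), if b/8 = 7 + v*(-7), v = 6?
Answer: 47320/3 ≈ 15773.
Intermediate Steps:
c(m) = -m/3
b = -280 (b = 8*(7 + 6*(-7)) = 8*(7 - 42) = 8*(-35) = -280)
-56*(c(5) + b) = -56*(-⅓*5 - 280) = -56*(-5/3 - 280) = -56*(-845/3) = 47320/3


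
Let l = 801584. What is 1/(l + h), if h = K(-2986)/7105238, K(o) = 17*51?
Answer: 7105238/5695445097859 ≈ 1.2475e-6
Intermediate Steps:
K(o) = 867
h = 867/7105238 ≈ 0.00012202
1/(l + h) = 1/(801584 + 867/7105238) = 1/(5695445097859/7105238) = 7105238/5695445097859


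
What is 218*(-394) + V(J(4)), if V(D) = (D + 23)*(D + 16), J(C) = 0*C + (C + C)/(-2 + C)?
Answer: -85352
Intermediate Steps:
J(C) = 2*C/(-2 + C) (J(C) = 0 + (2*C)/(-2 + C) = 0 + 2*C/(-2 + C) = 2*C/(-2 + C))
V(D) = (16 + D)*(23 + D) (V(D) = (23 + D)*(16 + D) = (16 + D)*(23 + D))
218*(-394) + V(J(4)) = 218*(-394) + (368 + (2*4/(-2 + 4))**2 + 39*(2*4/(-2 + 4))) = -85892 + (368 + (2*4/2)**2 + 39*(2*4/2)) = -85892 + (368 + (2*4*(1/2))**2 + 39*(2*4*(1/2))) = -85892 + (368 + 4**2 + 39*4) = -85892 + (368 + 16 + 156) = -85892 + 540 = -85352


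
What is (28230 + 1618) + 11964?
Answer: 41812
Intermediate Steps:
(28230 + 1618) + 11964 = 29848 + 11964 = 41812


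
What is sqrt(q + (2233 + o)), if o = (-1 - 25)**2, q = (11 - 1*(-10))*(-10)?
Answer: sqrt(2699) ≈ 51.952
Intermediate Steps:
q = -210 (q = (11 + 10)*(-10) = 21*(-10) = -210)
o = 676 (o = (-26)**2 = 676)
sqrt(q + (2233 + o)) = sqrt(-210 + (2233 + 676)) = sqrt(-210 + 2909) = sqrt(2699)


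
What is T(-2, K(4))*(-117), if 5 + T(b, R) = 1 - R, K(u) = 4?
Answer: 936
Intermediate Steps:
T(b, R) = -4 - R (T(b, R) = -5 + (1 - R) = -4 - R)
T(-2, K(4))*(-117) = (-4 - 1*4)*(-117) = (-4 - 4)*(-117) = -8*(-117) = 936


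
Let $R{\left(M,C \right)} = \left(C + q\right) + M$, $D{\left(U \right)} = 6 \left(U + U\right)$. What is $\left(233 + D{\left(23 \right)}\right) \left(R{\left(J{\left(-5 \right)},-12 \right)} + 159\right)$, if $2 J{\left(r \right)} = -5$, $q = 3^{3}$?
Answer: $\frac{174587}{2} \approx 87294.0$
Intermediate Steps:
$q = 27$
$J{\left(r \right)} = - \frac{5}{2}$ ($J{\left(r \right)} = \frac{1}{2} \left(-5\right) = - \frac{5}{2}$)
$D{\left(U \right)} = 12 U$ ($D{\left(U \right)} = 6 \cdot 2 U = 12 U$)
$R{\left(M,C \right)} = 27 + C + M$ ($R{\left(M,C \right)} = \left(C + 27\right) + M = \left(27 + C\right) + M = 27 + C + M$)
$\left(233 + D{\left(23 \right)}\right) \left(R{\left(J{\left(-5 \right)},-12 \right)} + 159\right) = \left(233 + 12 \cdot 23\right) \left(\left(27 - 12 - \frac{5}{2}\right) + 159\right) = \left(233 + 276\right) \left(\frac{25}{2} + 159\right) = 509 \cdot \frac{343}{2} = \frac{174587}{2}$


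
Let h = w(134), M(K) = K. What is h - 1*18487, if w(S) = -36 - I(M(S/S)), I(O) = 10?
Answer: -18533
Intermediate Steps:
w(S) = -46 (w(S) = -36 - 1*10 = -36 - 10 = -46)
h = -46
h - 1*18487 = -46 - 1*18487 = -46 - 18487 = -18533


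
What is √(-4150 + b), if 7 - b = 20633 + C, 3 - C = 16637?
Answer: I*√8142 ≈ 90.233*I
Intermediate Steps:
C = -16634 (C = 3 - 1*16637 = 3 - 16637 = -16634)
b = -3992 (b = 7 - (20633 - 16634) = 7 - 1*3999 = 7 - 3999 = -3992)
√(-4150 + b) = √(-4150 - 3992) = √(-8142) = I*√8142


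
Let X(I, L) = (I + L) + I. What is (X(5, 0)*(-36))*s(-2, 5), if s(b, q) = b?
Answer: 720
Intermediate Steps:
X(I, L) = L + 2*I
(X(5, 0)*(-36))*s(-2, 5) = ((0 + 2*5)*(-36))*(-2) = ((0 + 10)*(-36))*(-2) = (10*(-36))*(-2) = -360*(-2) = 720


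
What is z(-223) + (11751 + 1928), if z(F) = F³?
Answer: -11075888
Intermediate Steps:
z(-223) + (11751 + 1928) = (-223)³ + (11751 + 1928) = -11089567 + 13679 = -11075888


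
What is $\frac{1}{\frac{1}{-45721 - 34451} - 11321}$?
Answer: $- \frac{80172}{907627213} \approx -8.8331 \cdot 10^{-5}$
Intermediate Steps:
$\frac{1}{\frac{1}{-45721 - 34451} - 11321} = \frac{1}{\frac{1}{-80172} - 11321} = \frac{1}{- \frac{1}{80172} - 11321} = \frac{1}{- \frac{907627213}{80172}} = - \frac{80172}{907627213}$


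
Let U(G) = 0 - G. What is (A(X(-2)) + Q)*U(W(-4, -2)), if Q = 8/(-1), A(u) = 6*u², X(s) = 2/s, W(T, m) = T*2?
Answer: -16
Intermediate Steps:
W(T, m) = 2*T
U(G) = -G
Q = -8 (Q = 8*(-1) = -8)
(A(X(-2)) + Q)*U(W(-4, -2)) = (6*(2/(-2))² - 8)*(-2*(-4)) = (6*(2*(-½))² - 8)*(-1*(-8)) = (6*(-1)² - 8)*8 = (6*1 - 8)*8 = (6 - 8)*8 = -2*8 = -16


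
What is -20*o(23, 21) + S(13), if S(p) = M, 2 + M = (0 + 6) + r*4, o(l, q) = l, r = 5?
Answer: -436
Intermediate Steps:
M = 24 (M = -2 + ((0 + 6) + 5*4) = -2 + (6 + 20) = -2 + 26 = 24)
S(p) = 24
-20*o(23, 21) + S(13) = -20*23 + 24 = -460 + 24 = -436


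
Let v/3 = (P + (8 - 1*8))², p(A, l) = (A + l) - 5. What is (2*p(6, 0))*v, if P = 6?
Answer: 216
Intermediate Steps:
p(A, l) = -5 + A + l
v = 108 (v = 3*(6 + (8 - 1*8))² = 3*(6 + (8 - 8))² = 3*(6 + 0)² = 3*6² = 3*36 = 108)
(2*p(6, 0))*v = (2*(-5 + 6 + 0))*108 = (2*1)*108 = 2*108 = 216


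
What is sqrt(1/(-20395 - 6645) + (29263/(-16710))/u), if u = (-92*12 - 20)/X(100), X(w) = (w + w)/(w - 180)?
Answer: I*sqrt(234418739845710)/244166520 ≈ 0.062706*I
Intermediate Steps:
X(w) = 2*w/(-180 + w) (X(w) = (2*w)/(-180 + w) = 2*w/(-180 + w))
u = 2248/5 (u = (-92*12 - 20)/((2*100/(-180 + 100))) = (-1104 - 20)/((2*100/(-80))) = -1124/(2*100*(-1/80)) = -1124/(-5/2) = -1124*(-2/5) = 2248/5 ≈ 449.60)
sqrt(1/(-20395 - 6645) + (29263/(-16710))/u) = sqrt(1/(-20395 - 6645) + (29263/(-16710))/(2248/5)) = sqrt(1/(-27040) + (29263*(-1/16710))*(5/2248)) = sqrt(-1/27040 - 29263/16710*5/2248) = sqrt(-1/27040 - 29263/7512816) = sqrt(-49924021/12696659040) = I*sqrt(234418739845710)/244166520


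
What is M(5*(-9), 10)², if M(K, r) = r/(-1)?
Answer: 100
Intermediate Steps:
M(K, r) = -r (M(K, r) = r*(-1) = -r)
M(5*(-9), 10)² = (-1*10)² = (-10)² = 100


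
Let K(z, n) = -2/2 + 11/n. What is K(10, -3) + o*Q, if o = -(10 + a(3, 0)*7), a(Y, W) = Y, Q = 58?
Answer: -5408/3 ≈ -1802.7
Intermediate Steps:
K(z, n) = -1 + 11/n (K(z, n) = -2*1/2 + 11/n = -1 + 11/n)
o = -31 (o = -(10 + 3*7) = -(10 + 21) = -1*31 = -31)
K(10, -3) + o*Q = (11 - 1*(-3))/(-3) - 31*58 = -(11 + 3)/3 - 1798 = -1/3*14 - 1798 = -14/3 - 1798 = -5408/3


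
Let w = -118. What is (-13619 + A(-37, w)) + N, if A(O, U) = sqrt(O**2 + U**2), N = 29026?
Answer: 15407 + sqrt(15293) ≈ 15531.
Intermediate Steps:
(-13619 + A(-37, w)) + N = (-13619 + sqrt((-37)**2 + (-118)**2)) + 29026 = (-13619 + sqrt(1369 + 13924)) + 29026 = (-13619 + sqrt(15293)) + 29026 = 15407 + sqrt(15293)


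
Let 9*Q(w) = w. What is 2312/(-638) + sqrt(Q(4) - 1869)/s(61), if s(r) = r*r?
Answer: -1156/319 + I*sqrt(16817)/11163 ≈ -3.6238 + 0.011617*I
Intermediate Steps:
Q(w) = w/9
s(r) = r**2
2312/(-638) + sqrt(Q(4) - 1869)/s(61) = 2312/(-638) + sqrt((1/9)*4 - 1869)/(61**2) = 2312*(-1/638) + sqrt(4/9 - 1869)/3721 = -1156/319 + sqrt(-16817/9)*(1/3721) = -1156/319 + (I*sqrt(16817)/3)*(1/3721) = -1156/319 + I*sqrt(16817)/11163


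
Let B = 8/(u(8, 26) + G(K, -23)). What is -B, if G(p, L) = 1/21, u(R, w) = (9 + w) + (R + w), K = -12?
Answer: -84/725 ≈ -0.11586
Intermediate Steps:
u(R, w) = 9 + R + 2*w
G(p, L) = 1/21
B = 84/725 (B = 8/((9 + 8 + 2*26) + 1/21) = 8/((9 + 8 + 52) + 1/21) = 8/(69 + 1/21) = 8/(1450/21) = (21/1450)*8 = 84/725 ≈ 0.11586)
-B = -1*84/725 = -84/725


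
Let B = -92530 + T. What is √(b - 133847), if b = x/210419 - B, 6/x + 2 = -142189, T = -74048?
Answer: √19653597967856386317/24504249 ≈ 180.92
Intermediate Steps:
x = -2/47397 (x = 6/(-2 - 142189) = 6/(-142191) = 6*(-1/142191) = -2/47397 ≈ -4.2197e-5)
B = -166578 (B = -92530 - 74048 = -166578)
b = 1661320597498252/9973229343 (b = -2/47397/210419 - 1*(-166578) = -2/47397*1/210419 + 166578 = -2/9973229343 + 166578 = 1661320597498252/9973229343 ≈ 1.6658e+5)
√(b - 133847) = √(1661320597498252/9973229343 - 133847) = √(326433769625731/9973229343) = √19653597967856386317/24504249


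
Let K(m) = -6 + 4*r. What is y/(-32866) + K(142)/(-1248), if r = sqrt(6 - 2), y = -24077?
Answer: 7495591/10254192 ≈ 0.73098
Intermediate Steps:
r = 2 (r = sqrt(4) = 2)
K(m) = 2 (K(m) = -6 + 4*2 = -6 + 8 = 2)
y/(-32866) + K(142)/(-1248) = -24077/(-32866) + 2/(-1248) = -24077*(-1/32866) + 2*(-1/1248) = 24077/32866 - 1/624 = 7495591/10254192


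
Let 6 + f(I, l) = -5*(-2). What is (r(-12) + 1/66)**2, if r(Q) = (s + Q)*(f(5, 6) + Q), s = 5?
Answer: 13667809/4356 ≈ 3137.7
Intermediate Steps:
f(I, l) = 4 (f(I, l) = -6 - 5*(-2) = -6 + 10 = 4)
r(Q) = (4 + Q)*(5 + Q) (r(Q) = (5 + Q)*(4 + Q) = (4 + Q)*(5 + Q))
(r(-12) + 1/66)**2 = ((20 + (-12)**2 + 9*(-12)) + 1/66)**2 = ((20 + 144 - 108) + 1/66)**2 = (56 + 1/66)**2 = (3697/66)**2 = 13667809/4356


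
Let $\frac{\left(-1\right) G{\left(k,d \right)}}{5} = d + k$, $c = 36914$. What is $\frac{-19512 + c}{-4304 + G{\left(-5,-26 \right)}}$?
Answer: $- \frac{17402}{4149} \approx -4.1943$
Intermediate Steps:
$G{\left(k,d \right)} = - 5 d - 5 k$ ($G{\left(k,d \right)} = - 5 \left(d + k\right) = - 5 d - 5 k$)
$\frac{-19512 + c}{-4304 + G{\left(-5,-26 \right)}} = \frac{-19512 + 36914}{-4304 - -155} = \frac{17402}{-4304 + \left(130 + 25\right)} = \frac{17402}{-4304 + 155} = \frac{17402}{-4149} = 17402 \left(- \frac{1}{4149}\right) = - \frac{17402}{4149}$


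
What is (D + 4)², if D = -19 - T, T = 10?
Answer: 625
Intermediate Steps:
D = -29 (D = -19 - 1*10 = -19 - 10 = -29)
(D + 4)² = (-29 + 4)² = (-25)² = 625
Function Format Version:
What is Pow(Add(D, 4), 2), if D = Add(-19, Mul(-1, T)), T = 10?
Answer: 625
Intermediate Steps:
D = -29 (D = Add(-19, Mul(-1, 10)) = Add(-19, -10) = -29)
Pow(Add(D, 4), 2) = Pow(Add(-29, 4), 2) = Pow(-25, 2) = 625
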